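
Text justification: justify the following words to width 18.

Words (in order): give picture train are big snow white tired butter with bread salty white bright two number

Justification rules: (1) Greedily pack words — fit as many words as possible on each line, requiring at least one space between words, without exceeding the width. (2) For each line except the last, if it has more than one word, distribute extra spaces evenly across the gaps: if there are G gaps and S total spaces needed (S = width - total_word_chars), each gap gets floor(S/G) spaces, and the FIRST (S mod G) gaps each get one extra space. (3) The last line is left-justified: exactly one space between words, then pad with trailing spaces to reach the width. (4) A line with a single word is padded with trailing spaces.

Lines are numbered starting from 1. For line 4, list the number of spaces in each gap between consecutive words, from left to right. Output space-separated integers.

Line 1: ['give', 'picture', 'train'] (min_width=18, slack=0)
Line 2: ['are', 'big', 'snow', 'white'] (min_width=18, slack=0)
Line 3: ['tired', 'butter', 'with'] (min_width=17, slack=1)
Line 4: ['bread', 'salty', 'white'] (min_width=17, slack=1)
Line 5: ['bright', 'two', 'number'] (min_width=17, slack=1)

Answer: 2 1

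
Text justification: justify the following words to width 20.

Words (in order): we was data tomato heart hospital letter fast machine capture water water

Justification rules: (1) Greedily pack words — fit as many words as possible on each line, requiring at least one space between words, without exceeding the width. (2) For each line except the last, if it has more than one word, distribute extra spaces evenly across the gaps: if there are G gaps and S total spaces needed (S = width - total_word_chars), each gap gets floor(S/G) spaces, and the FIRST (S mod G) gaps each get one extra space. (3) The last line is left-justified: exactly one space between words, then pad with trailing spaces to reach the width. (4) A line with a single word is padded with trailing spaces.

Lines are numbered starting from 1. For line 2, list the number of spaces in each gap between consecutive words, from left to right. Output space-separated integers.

Line 1: ['we', 'was', 'data', 'tomato'] (min_width=18, slack=2)
Line 2: ['heart', 'hospital'] (min_width=14, slack=6)
Line 3: ['letter', 'fast', 'machine'] (min_width=19, slack=1)
Line 4: ['capture', 'water', 'water'] (min_width=19, slack=1)

Answer: 7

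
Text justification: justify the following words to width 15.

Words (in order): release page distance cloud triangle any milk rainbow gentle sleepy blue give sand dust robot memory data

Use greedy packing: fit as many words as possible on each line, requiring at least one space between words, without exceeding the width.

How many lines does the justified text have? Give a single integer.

Answer: 8

Derivation:
Line 1: ['release', 'page'] (min_width=12, slack=3)
Line 2: ['distance', 'cloud'] (min_width=14, slack=1)
Line 3: ['triangle', 'any'] (min_width=12, slack=3)
Line 4: ['milk', 'rainbow'] (min_width=12, slack=3)
Line 5: ['gentle', 'sleepy'] (min_width=13, slack=2)
Line 6: ['blue', 'give', 'sand'] (min_width=14, slack=1)
Line 7: ['dust', 'robot'] (min_width=10, slack=5)
Line 8: ['memory', 'data'] (min_width=11, slack=4)
Total lines: 8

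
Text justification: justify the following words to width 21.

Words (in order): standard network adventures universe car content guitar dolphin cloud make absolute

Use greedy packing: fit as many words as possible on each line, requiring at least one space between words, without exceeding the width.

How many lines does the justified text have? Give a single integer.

Line 1: ['standard', 'network'] (min_width=16, slack=5)
Line 2: ['adventures', 'universe'] (min_width=19, slack=2)
Line 3: ['car', 'content', 'guitar'] (min_width=18, slack=3)
Line 4: ['dolphin', 'cloud', 'make'] (min_width=18, slack=3)
Line 5: ['absolute'] (min_width=8, slack=13)
Total lines: 5

Answer: 5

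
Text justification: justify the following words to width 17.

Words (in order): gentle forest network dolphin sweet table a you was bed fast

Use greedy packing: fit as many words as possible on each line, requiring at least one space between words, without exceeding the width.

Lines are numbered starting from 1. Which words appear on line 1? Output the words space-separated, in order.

Line 1: ['gentle', 'forest'] (min_width=13, slack=4)
Line 2: ['network', 'dolphin'] (min_width=15, slack=2)
Line 3: ['sweet', 'table', 'a', 'you'] (min_width=17, slack=0)
Line 4: ['was', 'bed', 'fast'] (min_width=12, slack=5)

Answer: gentle forest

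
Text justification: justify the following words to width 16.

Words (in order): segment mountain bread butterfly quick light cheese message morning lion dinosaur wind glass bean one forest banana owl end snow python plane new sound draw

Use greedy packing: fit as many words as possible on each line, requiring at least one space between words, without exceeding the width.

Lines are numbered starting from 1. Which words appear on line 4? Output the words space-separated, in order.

Answer: cheese message

Derivation:
Line 1: ['segment', 'mountain'] (min_width=16, slack=0)
Line 2: ['bread', 'butterfly'] (min_width=15, slack=1)
Line 3: ['quick', 'light'] (min_width=11, slack=5)
Line 4: ['cheese', 'message'] (min_width=14, slack=2)
Line 5: ['morning', 'lion'] (min_width=12, slack=4)
Line 6: ['dinosaur', 'wind'] (min_width=13, slack=3)
Line 7: ['glass', 'bean', 'one'] (min_width=14, slack=2)
Line 8: ['forest', 'banana'] (min_width=13, slack=3)
Line 9: ['owl', 'end', 'snow'] (min_width=12, slack=4)
Line 10: ['python', 'plane', 'new'] (min_width=16, slack=0)
Line 11: ['sound', 'draw'] (min_width=10, slack=6)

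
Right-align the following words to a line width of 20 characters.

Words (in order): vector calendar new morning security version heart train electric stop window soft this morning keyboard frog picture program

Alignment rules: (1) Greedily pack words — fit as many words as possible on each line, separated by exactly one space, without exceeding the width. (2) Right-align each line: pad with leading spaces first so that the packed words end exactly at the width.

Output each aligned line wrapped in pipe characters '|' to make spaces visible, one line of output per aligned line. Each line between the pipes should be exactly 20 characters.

Line 1: ['vector', 'calendar', 'new'] (min_width=19, slack=1)
Line 2: ['morning', 'security'] (min_width=16, slack=4)
Line 3: ['version', 'heart', 'train'] (min_width=19, slack=1)
Line 4: ['electric', 'stop', 'window'] (min_width=20, slack=0)
Line 5: ['soft', 'this', 'morning'] (min_width=17, slack=3)
Line 6: ['keyboard', 'frog'] (min_width=13, slack=7)
Line 7: ['picture', 'program'] (min_width=15, slack=5)

Answer: | vector calendar new|
|    morning security|
| version heart train|
|electric stop window|
|   soft this morning|
|       keyboard frog|
|     picture program|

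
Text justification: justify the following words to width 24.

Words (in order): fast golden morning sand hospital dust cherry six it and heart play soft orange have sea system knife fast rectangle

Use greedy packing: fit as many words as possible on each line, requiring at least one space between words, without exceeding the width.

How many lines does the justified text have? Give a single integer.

Answer: 5

Derivation:
Line 1: ['fast', 'golden', 'morning', 'sand'] (min_width=24, slack=0)
Line 2: ['hospital', 'dust', 'cherry', 'six'] (min_width=24, slack=0)
Line 3: ['it', 'and', 'heart', 'play', 'soft'] (min_width=22, slack=2)
Line 4: ['orange', 'have', 'sea', 'system'] (min_width=22, slack=2)
Line 5: ['knife', 'fast', 'rectangle'] (min_width=20, slack=4)
Total lines: 5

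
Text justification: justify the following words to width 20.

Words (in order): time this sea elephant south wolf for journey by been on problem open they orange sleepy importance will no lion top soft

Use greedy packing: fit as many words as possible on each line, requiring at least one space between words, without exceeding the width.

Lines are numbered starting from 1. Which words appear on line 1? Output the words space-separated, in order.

Line 1: ['time', 'this', 'sea'] (min_width=13, slack=7)
Line 2: ['elephant', 'south', 'wolf'] (min_width=19, slack=1)
Line 3: ['for', 'journey', 'by', 'been'] (min_width=19, slack=1)
Line 4: ['on', 'problem', 'open', 'they'] (min_width=20, slack=0)
Line 5: ['orange', 'sleepy'] (min_width=13, slack=7)
Line 6: ['importance', 'will', 'no'] (min_width=18, slack=2)
Line 7: ['lion', 'top', 'soft'] (min_width=13, slack=7)

Answer: time this sea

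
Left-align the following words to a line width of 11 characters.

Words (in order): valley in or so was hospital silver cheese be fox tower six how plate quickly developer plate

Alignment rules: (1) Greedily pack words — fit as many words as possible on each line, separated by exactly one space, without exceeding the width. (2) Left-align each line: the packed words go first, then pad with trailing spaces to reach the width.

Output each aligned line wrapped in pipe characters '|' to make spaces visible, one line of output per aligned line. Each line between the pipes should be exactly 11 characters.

Answer: |valley in  |
|or so was  |
|hospital   |
|silver     |
|cheese be  |
|fox tower  |
|six how    |
|plate      |
|quickly    |
|developer  |
|plate      |

Derivation:
Line 1: ['valley', 'in'] (min_width=9, slack=2)
Line 2: ['or', 'so', 'was'] (min_width=9, slack=2)
Line 3: ['hospital'] (min_width=8, slack=3)
Line 4: ['silver'] (min_width=6, slack=5)
Line 5: ['cheese', 'be'] (min_width=9, slack=2)
Line 6: ['fox', 'tower'] (min_width=9, slack=2)
Line 7: ['six', 'how'] (min_width=7, slack=4)
Line 8: ['plate'] (min_width=5, slack=6)
Line 9: ['quickly'] (min_width=7, slack=4)
Line 10: ['developer'] (min_width=9, slack=2)
Line 11: ['plate'] (min_width=5, slack=6)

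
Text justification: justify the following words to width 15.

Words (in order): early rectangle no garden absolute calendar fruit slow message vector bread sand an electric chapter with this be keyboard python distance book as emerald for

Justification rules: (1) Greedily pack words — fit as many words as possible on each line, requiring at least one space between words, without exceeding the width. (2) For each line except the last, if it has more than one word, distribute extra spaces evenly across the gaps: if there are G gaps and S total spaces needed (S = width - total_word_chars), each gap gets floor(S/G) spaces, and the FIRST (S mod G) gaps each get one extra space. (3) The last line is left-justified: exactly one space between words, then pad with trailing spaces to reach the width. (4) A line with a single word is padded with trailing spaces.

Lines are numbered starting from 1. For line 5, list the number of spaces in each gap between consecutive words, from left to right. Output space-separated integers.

Line 1: ['early', 'rectangle'] (min_width=15, slack=0)
Line 2: ['no', 'garden'] (min_width=9, slack=6)
Line 3: ['absolute'] (min_width=8, slack=7)
Line 4: ['calendar', 'fruit'] (min_width=14, slack=1)
Line 5: ['slow', 'message'] (min_width=12, slack=3)
Line 6: ['vector', 'bread'] (min_width=12, slack=3)
Line 7: ['sand', 'an'] (min_width=7, slack=8)
Line 8: ['electric'] (min_width=8, slack=7)
Line 9: ['chapter', 'with'] (min_width=12, slack=3)
Line 10: ['this', 'be'] (min_width=7, slack=8)
Line 11: ['keyboard', 'python'] (min_width=15, slack=0)
Line 12: ['distance', 'book'] (min_width=13, slack=2)
Line 13: ['as', 'emerald', 'for'] (min_width=14, slack=1)

Answer: 4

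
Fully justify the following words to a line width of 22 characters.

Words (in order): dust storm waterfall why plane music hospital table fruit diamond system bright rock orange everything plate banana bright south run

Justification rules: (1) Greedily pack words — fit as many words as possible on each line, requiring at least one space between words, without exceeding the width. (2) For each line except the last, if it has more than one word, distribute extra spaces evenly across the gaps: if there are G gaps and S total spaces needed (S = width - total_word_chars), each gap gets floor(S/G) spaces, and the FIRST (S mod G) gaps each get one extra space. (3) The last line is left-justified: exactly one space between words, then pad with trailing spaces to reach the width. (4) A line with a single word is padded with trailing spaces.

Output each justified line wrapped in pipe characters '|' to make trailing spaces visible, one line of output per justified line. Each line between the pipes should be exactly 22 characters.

Line 1: ['dust', 'storm', 'waterfall'] (min_width=20, slack=2)
Line 2: ['why', 'plane', 'music'] (min_width=15, slack=7)
Line 3: ['hospital', 'table', 'fruit'] (min_width=20, slack=2)
Line 4: ['diamond', 'system', 'bright'] (min_width=21, slack=1)
Line 5: ['rock', 'orange', 'everything'] (min_width=22, slack=0)
Line 6: ['plate', 'banana', 'bright'] (min_width=19, slack=3)
Line 7: ['south', 'run'] (min_width=9, slack=13)

Answer: |dust  storm  waterfall|
|why     plane    music|
|hospital  table  fruit|
|diamond  system bright|
|rock orange everything|
|plate   banana  bright|
|south run             |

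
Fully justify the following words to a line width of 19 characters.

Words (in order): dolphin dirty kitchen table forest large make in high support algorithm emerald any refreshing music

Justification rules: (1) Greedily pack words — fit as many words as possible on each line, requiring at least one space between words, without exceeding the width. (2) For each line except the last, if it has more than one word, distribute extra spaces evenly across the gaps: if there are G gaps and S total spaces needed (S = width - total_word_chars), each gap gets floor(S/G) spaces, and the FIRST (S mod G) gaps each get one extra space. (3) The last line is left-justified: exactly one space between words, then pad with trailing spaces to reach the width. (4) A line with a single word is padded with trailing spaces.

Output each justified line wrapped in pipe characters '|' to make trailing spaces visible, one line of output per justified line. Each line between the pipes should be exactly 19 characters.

Line 1: ['dolphin', 'dirty'] (min_width=13, slack=6)
Line 2: ['kitchen', 'table'] (min_width=13, slack=6)
Line 3: ['forest', 'large', 'make'] (min_width=17, slack=2)
Line 4: ['in', 'high', 'support'] (min_width=15, slack=4)
Line 5: ['algorithm', 'emerald'] (min_width=17, slack=2)
Line 6: ['any', 'refreshing'] (min_width=14, slack=5)
Line 7: ['music'] (min_width=5, slack=14)

Answer: |dolphin       dirty|
|kitchen       table|
|forest  large  make|
|in   high   support|
|algorithm   emerald|
|any      refreshing|
|music              |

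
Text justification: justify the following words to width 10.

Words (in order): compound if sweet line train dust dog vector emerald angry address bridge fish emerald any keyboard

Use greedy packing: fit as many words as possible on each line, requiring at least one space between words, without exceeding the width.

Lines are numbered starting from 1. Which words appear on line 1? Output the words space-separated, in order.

Answer: compound

Derivation:
Line 1: ['compound'] (min_width=8, slack=2)
Line 2: ['if', 'sweet'] (min_width=8, slack=2)
Line 3: ['line', 'train'] (min_width=10, slack=0)
Line 4: ['dust', 'dog'] (min_width=8, slack=2)
Line 5: ['vector'] (min_width=6, slack=4)
Line 6: ['emerald'] (min_width=7, slack=3)
Line 7: ['angry'] (min_width=5, slack=5)
Line 8: ['address'] (min_width=7, slack=3)
Line 9: ['bridge'] (min_width=6, slack=4)
Line 10: ['fish'] (min_width=4, slack=6)
Line 11: ['emerald'] (min_width=7, slack=3)
Line 12: ['any'] (min_width=3, slack=7)
Line 13: ['keyboard'] (min_width=8, slack=2)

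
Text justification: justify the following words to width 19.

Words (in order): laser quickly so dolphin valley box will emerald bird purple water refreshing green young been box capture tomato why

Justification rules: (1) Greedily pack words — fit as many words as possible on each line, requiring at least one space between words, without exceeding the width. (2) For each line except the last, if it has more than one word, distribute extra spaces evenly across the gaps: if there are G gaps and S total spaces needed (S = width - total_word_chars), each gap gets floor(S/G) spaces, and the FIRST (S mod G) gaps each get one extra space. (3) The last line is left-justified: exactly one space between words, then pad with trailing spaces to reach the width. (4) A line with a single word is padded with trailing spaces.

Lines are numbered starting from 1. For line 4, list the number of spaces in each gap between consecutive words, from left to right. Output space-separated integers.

Line 1: ['laser', 'quickly', 'so'] (min_width=16, slack=3)
Line 2: ['dolphin', 'valley', 'box'] (min_width=18, slack=1)
Line 3: ['will', 'emerald', 'bird'] (min_width=17, slack=2)
Line 4: ['purple', 'water'] (min_width=12, slack=7)
Line 5: ['refreshing', 'green'] (min_width=16, slack=3)
Line 6: ['young', 'been', 'box'] (min_width=14, slack=5)
Line 7: ['capture', 'tomato', 'why'] (min_width=18, slack=1)

Answer: 8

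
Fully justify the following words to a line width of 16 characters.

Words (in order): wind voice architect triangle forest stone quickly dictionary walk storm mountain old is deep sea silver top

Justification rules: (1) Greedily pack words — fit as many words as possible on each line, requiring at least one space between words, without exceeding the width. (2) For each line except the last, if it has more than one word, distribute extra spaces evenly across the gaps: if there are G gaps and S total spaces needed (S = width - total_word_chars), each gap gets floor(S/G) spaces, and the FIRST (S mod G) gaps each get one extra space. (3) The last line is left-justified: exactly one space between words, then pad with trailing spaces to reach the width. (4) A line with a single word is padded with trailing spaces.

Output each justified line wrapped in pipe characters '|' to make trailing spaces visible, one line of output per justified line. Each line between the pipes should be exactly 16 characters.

Answer: |wind       voice|
|architect       |
|triangle  forest|
|stone    quickly|
|dictionary  walk|
|storm   mountain|
|old  is deep sea|
|silver top      |

Derivation:
Line 1: ['wind', 'voice'] (min_width=10, slack=6)
Line 2: ['architect'] (min_width=9, slack=7)
Line 3: ['triangle', 'forest'] (min_width=15, slack=1)
Line 4: ['stone', 'quickly'] (min_width=13, slack=3)
Line 5: ['dictionary', 'walk'] (min_width=15, slack=1)
Line 6: ['storm', 'mountain'] (min_width=14, slack=2)
Line 7: ['old', 'is', 'deep', 'sea'] (min_width=15, slack=1)
Line 8: ['silver', 'top'] (min_width=10, slack=6)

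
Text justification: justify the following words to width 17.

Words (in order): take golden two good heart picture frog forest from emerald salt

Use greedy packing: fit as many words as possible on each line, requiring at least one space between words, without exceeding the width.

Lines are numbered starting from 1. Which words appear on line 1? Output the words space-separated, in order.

Answer: take golden two

Derivation:
Line 1: ['take', 'golden', 'two'] (min_width=15, slack=2)
Line 2: ['good', 'heart'] (min_width=10, slack=7)
Line 3: ['picture', 'frog'] (min_width=12, slack=5)
Line 4: ['forest', 'from'] (min_width=11, slack=6)
Line 5: ['emerald', 'salt'] (min_width=12, slack=5)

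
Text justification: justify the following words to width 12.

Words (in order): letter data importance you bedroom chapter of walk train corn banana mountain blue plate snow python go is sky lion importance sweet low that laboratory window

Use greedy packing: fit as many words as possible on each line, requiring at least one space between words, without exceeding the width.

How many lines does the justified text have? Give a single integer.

Line 1: ['letter', 'data'] (min_width=11, slack=1)
Line 2: ['importance'] (min_width=10, slack=2)
Line 3: ['you', 'bedroom'] (min_width=11, slack=1)
Line 4: ['chapter', 'of'] (min_width=10, slack=2)
Line 5: ['walk', 'train'] (min_width=10, slack=2)
Line 6: ['corn', 'banana'] (min_width=11, slack=1)
Line 7: ['mountain'] (min_width=8, slack=4)
Line 8: ['blue', 'plate'] (min_width=10, slack=2)
Line 9: ['snow', 'python'] (min_width=11, slack=1)
Line 10: ['go', 'is', 'sky'] (min_width=9, slack=3)
Line 11: ['lion'] (min_width=4, slack=8)
Line 12: ['importance'] (min_width=10, slack=2)
Line 13: ['sweet', 'low'] (min_width=9, slack=3)
Line 14: ['that'] (min_width=4, slack=8)
Line 15: ['laboratory'] (min_width=10, slack=2)
Line 16: ['window'] (min_width=6, slack=6)
Total lines: 16

Answer: 16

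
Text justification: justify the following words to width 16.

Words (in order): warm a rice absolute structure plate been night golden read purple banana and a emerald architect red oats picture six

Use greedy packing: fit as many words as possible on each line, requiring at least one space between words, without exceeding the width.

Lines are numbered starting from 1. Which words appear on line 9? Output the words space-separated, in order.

Line 1: ['warm', 'a', 'rice'] (min_width=11, slack=5)
Line 2: ['absolute'] (min_width=8, slack=8)
Line 3: ['structure', 'plate'] (min_width=15, slack=1)
Line 4: ['been', 'night'] (min_width=10, slack=6)
Line 5: ['golden', 'read'] (min_width=11, slack=5)
Line 6: ['purple', 'banana'] (min_width=13, slack=3)
Line 7: ['and', 'a', 'emerald'] (min_width=13, slack=3)
Line 8: ['architect', 'red'] (min_width=13, slack=3)
Line 9: ['oats', 'picture', 'six'] (min_width=16, slack=0)

Answer: oats picture six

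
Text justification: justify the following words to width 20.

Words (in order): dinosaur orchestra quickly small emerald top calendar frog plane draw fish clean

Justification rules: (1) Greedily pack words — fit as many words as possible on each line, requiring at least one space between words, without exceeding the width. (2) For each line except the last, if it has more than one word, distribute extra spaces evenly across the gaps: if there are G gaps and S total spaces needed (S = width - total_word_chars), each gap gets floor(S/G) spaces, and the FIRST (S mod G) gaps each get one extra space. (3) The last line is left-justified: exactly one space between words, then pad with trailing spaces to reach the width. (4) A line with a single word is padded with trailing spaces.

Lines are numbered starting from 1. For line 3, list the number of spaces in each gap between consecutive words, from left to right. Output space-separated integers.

Line 1: ['dinosaur', 'orchestra'] (min_width=18, slack=2)
Line 2: ['quickly', 'small'] (min_width=13, slack=7)
Line 3: ['emerald', 'top', 'calendar'] (min_width=20, slack=0)
Line 4: ['frog', 'plane', 'draw', 'fish'] (min_width=20, slack=0)
Line 5: ['clean'] (min_width=5, slack=15)

Answer: 1 1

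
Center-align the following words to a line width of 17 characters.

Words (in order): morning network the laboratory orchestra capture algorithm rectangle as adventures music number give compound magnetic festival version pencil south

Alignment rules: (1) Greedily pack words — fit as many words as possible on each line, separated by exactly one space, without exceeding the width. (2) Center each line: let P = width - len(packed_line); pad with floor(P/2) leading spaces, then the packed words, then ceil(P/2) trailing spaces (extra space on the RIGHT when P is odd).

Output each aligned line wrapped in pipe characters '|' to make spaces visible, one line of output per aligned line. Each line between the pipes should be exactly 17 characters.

Answer: | morning network |
| the laboratory  |
|orchestra capture|
|    algorithm    |
|  rectangle as   |
|adventures music |
|   number give   |
|compound magnetic|
|festival version |
|  pencil south   |

Derivation:
Line 1: ['morning', 'network'] (min_width=15, slack=2)
Line 2: ['the', 'laboratory'] (min_width=14, slack=3)
Line 3: ['orchestra', 'capture'] (min_width=17, slack=0)
Line 4: ['algorithm'] (min_width=9, slack=8)
Line 5: ['rectangle', 'as'] (min_width=12, slack=5)
Line 6: ['adventures', 'music'] (min_width=16, slack=1)
Line 7: ['number', 'give'] (min_width=11, slack=6)
Line 8: ['compound', 'magnetic'] (min_width=17, slack=0)
Line 9: ['festival', 'version'] (min_width=16, slack=1)
Line 10: ['pencil', 'south'] (min_width=12, slack=5)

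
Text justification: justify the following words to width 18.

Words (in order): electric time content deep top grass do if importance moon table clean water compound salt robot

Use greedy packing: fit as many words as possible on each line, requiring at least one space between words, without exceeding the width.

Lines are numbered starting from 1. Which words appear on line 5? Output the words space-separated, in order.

Answer: table clean water

Derivation:
Line 1: ['electric', 'time'] (min_width=13, slack=5)
Line 2: ['content', 'deep', 'top'] (min_width=16, slack=2)
Line 3: ['grass', 'do', 'if'] (min_width=11, slack=7)
Line 4: ['importance', 'moon'] (min_width=15, slack=3)
Line 5: ['table', 'clean', 'water'] (min_width=17, slack=1)
Line 6: ['compound', 'salt'] (min_width=13, slack=5)
Line 7: ['robot'] (min_width=5, slack=13)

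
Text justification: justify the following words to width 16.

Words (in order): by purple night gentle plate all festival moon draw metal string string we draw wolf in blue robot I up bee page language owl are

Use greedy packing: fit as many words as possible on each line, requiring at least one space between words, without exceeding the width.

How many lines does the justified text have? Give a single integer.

Answer: 9

Derivation:
Line 1: ['by', 'purple', 'night'] (min_width=15, slack=1)
Line 2: ['gentle', 'plate', 'all'] (min_width=16, slack=0)
Line 3: ['festival', 'moon'] (min_width=13, slack=3)
Line 4: ['draw', 'metal'] (min_width=10, slack=6)
Line 5: ['string', 'string', 'we'] (min_width=16, slack=0)
Line 6: ['draw', 'wolf', 'in'] (min_width=12, slack=4)
Line 7: ['blue', 'robot', 'I', 'up'] (min_width=15, slack=1)
Line 8: ['bee', 'page'] (min_width=8, slack=8)
Line 9: ['language', 'owl', 'are'] (min_width=16, slack=0)
Total lines: 9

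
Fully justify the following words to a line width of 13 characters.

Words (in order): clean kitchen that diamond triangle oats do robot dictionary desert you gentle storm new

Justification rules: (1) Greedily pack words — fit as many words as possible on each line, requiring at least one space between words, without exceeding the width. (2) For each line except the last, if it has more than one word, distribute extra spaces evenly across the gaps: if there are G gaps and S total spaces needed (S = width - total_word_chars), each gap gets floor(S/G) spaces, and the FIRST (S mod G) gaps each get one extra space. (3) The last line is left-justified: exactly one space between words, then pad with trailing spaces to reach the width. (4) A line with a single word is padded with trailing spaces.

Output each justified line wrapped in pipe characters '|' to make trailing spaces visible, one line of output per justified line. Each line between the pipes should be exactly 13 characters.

Line 1: ['clean', 'kitchen'] (min_width=13, slack=0)
Line 2: ['that', 'diamond'] (min_width=12, slack=1)
Line 3: ['triangle', 'oats'] (min_width=13, slack=0)
Line 4: ['do', 'robot'] (min_width=8, slack=5)
Line 5: ['dictionary'] (min_width=10, slack=3)
Line 6: ['desert', 'you'] (min_width=10, slack=3)
Line 7: ['gentle', 'storm'] (min_width=12, slack=1)
Line 8: ['new'] (min_width=3, slack=10)

Answer: |clean kitchen|
|that  diamond|
|triangle oats|
|do      robot|
|dictionary   |
|desert    you|
|gentle  storm|
|new          |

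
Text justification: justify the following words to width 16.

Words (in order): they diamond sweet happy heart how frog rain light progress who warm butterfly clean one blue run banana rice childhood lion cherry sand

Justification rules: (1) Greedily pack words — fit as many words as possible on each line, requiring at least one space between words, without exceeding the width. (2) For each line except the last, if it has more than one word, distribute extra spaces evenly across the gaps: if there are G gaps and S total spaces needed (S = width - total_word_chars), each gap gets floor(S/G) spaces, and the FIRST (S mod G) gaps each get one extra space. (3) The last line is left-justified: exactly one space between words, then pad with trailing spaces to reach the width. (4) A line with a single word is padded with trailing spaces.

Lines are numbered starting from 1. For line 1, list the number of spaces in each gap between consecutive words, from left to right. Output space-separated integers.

Line 1: ['they', 'diamond'] (min_width=12, slack=4)
Line 2: ['sweet', 'happy'] (min_width=11, slack=5)
Line 3: ['heart', 'how', 'frog'] (min_width=14, slack=2)
Line 4: ['rain', 'light'] (min_width=10, slack=6)
Line 5: ['progress', 'who'] (min_width=12, slack=4)
Line 6: ['warm', 'butterfly'] (min_width=14, slack=2)
Line 7: ['clean', 'one', 'blue'] (min_width=14, slack=2)
Line 8: ['run', 'banana', 'rice'] (min_width=15, slack=1)
Line 9: ['childhood', 'lion'] (min_width=14, slack=2)
Line 10: ['cherry', 'sand'] (min_width=11, slack=5)

Answer: 5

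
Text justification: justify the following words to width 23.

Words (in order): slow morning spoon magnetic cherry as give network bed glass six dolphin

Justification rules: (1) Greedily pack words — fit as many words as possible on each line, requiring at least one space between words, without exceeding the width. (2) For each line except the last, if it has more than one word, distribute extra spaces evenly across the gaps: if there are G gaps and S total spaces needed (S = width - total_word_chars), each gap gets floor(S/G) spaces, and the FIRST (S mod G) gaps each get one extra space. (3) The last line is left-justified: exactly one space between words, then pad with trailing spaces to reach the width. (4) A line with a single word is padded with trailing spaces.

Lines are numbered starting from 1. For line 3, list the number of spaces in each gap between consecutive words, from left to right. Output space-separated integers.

Line 1: ['slow', 'morning', 'spoon'] (min_width=18, slack=5)
Line 2: ['magnetic', 'cherry', 'as', 'give'] (min_width=23, slack=0)
Line 3: ['network', 'bed', 'glass', 'six'] (min_width=21, slack=2)
Line 4: ['dolphin'] (min_width=7, slack=16)

Answer: 2 2 1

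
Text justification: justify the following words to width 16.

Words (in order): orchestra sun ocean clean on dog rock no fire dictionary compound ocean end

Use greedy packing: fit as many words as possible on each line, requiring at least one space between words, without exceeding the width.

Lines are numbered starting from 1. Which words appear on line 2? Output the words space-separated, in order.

Answer: ocean clean on

Derivation:
Line 1: ['orchestra', 'sun'] (min_width=13, slack=3)
Line 2: ['ocean', 'clean', 'on'] (min_width=14, slack=2)
Line 3: ['dog', 'rock', 'no', 'fire'] (min_width=16, slack=0)
Line 4: ['dictionary'] (min_width=10, slack=6)
Line 5: ['compound', 'ocean'] (min_width=14, slack=2)
Line 6: ['end'] (min_width=3, slack=13)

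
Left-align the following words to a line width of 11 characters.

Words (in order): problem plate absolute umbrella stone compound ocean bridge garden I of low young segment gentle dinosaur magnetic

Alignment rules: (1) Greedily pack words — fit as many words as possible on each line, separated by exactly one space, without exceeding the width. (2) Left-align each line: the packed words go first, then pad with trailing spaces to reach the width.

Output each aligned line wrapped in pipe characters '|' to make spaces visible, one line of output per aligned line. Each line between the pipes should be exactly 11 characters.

Line 1: ['problem'] (min_width=7, slack=4)
Line 2: ['plate'] (min_width=5, slack=6)
Line 3: ['absolute'] (min_width=8, slack=3)
Line 4: ['umbrella'] (min_width=8, slack=3)
Line 5: ['stone'] (min_width=5, slack=6)
Line 6: ['compound'] (min_width=8, slack=3)
Line 7: ['ocean'] (min_width=5, slack=6)
Line 8: ['bridge'] (min_width=6, slack=5)
Line 9: ['garden', 'I', 'of'] (min_width=11, slack=0)
Line 10: ['low', 'young'] (min_width=9, slack=2)
Line 11: ['segment'] (min_width=7, slack=4)
Line 12: ['gentle'] (min_width=6, slack=5)
Line 13: ['dinosaur'] (min_width=8, slack=3)
Line 14: ['magnetic'] (min_width=8, slack=3)

Answer: |problem    |
|plate      |
|absolute   |
|umbrella   |
|stone      |
|compound   |
|ocean      |
|bridge     |
|garden I of|
|low young  |
|segment    |
|gentle     |
|dinosaur   |
|magnetic   |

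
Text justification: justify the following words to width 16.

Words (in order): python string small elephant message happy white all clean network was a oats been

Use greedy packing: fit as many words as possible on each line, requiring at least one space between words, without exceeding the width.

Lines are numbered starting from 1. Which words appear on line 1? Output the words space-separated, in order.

Line 1: ['python', 'string'] (min_width=13, slack=3)
Line 2: ['small', 'elephant'] (min_width=14, slack=2)
Line 3: ['message', 'happy'] (min_width=13, slack=3)
Line 4: ['white', 'all', 'clean'] (min_width=15, slack=1)
Line 5: ['network', 'was', 'a'] (min_width=13, slack=3)
Line 6: ['oats', 'been'] (min_width=9, slack=7)

Answer: python string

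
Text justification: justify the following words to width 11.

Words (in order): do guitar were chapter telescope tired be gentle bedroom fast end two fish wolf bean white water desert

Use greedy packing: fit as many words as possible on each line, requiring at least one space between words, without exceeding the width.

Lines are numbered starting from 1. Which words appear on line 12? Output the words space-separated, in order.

Line 1: ['do', 'guitar'] (min_width=9, slack=2)
Line 2: ['were'] (min_width=4, slack=7)
Line 3: ['chapter'] (min_width=7, slack=4)
Line 4: ['telescope'] (min_width=9, slack=2)
Line 5: ['tired', 'be'] (min_width=8, slack=3)
Line 6: ['gentle'] (min_width=6, slack=5)
Line 7: ['bedroom'] (min_width=7, slack=4)
Line 8: ['fast', 'end'] (min_width=8, slack=3)
Line 9: ['two', 'fish'] (min_width=8, slack=3)
Line 10: ['wolf', 'bean'] (min_width=9, slack=2)
Line 11: ['white', 'water'] (min_width=11, slack=0)
Line 12: ['desert'] (min_width=6, slack=5)

Answer: desert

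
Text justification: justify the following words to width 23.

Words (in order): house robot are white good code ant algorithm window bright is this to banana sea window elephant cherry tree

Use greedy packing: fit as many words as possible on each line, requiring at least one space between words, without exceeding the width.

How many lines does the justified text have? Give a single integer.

Line 1: ['house', 'robot', 'are', 'white'] (min_width=21, slack=2)
Line 2: ['good', 'code', 'ant', 'algorithm'] (min_width=23, slack=0)
Line 3: ['window', 'bright', 'is', 'this'] (min_width=21, slack=2)
Line 4: ['to', 'banana', 'sea', 'window'] (min_width=20, slack=3)
Line 5: ['elephant', 'cherry', 'tree'] (min_width=20, slack=3)
Total lines: 5

Answer: 5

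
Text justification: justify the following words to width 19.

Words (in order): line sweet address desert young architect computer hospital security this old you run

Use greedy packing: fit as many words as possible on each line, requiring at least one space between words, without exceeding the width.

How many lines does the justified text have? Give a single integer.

Line 1: ['line', 'sweet', 'address'] (min_width=18, slack=1)
Line 2: ['desert', 'young'] (min_width=12, slack=7)
Line 3: ['architect', 'computer'] (min_width=18, slack=1)
Line 4: ['hospital', 'security'] (min_width=17, slack=2)
Line 5: ['this', 'old', 'you', 'run'] (min_width=16, slack=3)
Total lines: 5

Answer: 5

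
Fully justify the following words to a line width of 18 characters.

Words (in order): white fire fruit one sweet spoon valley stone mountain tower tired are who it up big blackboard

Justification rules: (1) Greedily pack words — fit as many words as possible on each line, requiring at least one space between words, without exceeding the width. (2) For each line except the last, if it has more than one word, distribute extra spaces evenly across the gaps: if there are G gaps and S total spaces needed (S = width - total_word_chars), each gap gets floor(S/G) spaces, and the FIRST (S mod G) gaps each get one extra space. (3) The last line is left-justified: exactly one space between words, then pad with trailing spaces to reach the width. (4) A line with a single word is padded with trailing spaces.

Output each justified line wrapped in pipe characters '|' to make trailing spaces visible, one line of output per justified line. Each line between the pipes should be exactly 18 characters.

Answer: |white  fire  fruit|
|one   sweet  spoon|
|valley       stone|
|mountain     tower|
|tired  are  who it|
|up big blackboard |

Derivation:
Line 1: ['white', 'fire', 'fruit'] (min_width=16, slack=2)
Line 2: ['one', 'sweet', 'spoon'] (min_width=15, slack=3)
Line 3: ['valley', 'stone'] (min_width=12, slack=6)
Line 4: ['mountain', 'tower'] (min_width=14, slack=4)
Line 5: ['tired', 'are', 'who', 'it'] (min_width=16, slack=2)
Line 6: ['up', 'big', 'blackboard'] (min_width=17, slack=1)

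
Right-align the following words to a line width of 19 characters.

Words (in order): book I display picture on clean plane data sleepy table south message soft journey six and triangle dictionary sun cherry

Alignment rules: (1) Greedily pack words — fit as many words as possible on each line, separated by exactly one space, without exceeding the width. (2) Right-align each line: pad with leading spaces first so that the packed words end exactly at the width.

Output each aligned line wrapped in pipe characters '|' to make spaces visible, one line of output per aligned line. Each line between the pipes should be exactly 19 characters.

Line 1: ['book', 'I', 'display'] (min_width=14, slack=5)
Line 2: ['picture', 'on', 'clean'] (min_width=16, slack=3)
Line 3: ['plane', 'data', 'sleepy'] (min_width=17, slack=2)
Line 4: ['table', 'south', 'message'] (min_width=19, slack=0)
Line 5: ['soft', 'journey', 'six'] (min_width=16, slack=3)
Line 6: ['and', 'triangle'] (min_width=12, slack=7)
Line 7: ['dictionary', 'sun'] (min_width=14, slack=5)
Line 8: ['cherry'] (min_width=6, slack=13)

Answer: |     book I display|
|   picture on clean|
|  plane data sleepy|
|table south message|
|   soft journey six|
|       and triangle|
|     dictionary sun|
|             cherry|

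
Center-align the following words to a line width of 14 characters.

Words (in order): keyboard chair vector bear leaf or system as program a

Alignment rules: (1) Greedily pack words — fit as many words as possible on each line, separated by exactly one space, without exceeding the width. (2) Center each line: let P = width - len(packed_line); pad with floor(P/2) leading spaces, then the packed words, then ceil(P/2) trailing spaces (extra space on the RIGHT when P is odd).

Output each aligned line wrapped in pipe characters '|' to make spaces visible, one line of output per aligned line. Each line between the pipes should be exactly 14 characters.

Line 1: ['keyboard', 'chair'] (min_width=14, slack=0)
Line 2: ['vector', 'bear'] (min_width=11, slack=3)
Line 3: ['leaf', 'or', 'system'] (min_width=14, slack=0)
Line 4: ['as', 'program', 'a'] (min_width=12, slack=2)

Answer: |keyboard chair|
| vector bear  |
|leaf or system|
| as program a |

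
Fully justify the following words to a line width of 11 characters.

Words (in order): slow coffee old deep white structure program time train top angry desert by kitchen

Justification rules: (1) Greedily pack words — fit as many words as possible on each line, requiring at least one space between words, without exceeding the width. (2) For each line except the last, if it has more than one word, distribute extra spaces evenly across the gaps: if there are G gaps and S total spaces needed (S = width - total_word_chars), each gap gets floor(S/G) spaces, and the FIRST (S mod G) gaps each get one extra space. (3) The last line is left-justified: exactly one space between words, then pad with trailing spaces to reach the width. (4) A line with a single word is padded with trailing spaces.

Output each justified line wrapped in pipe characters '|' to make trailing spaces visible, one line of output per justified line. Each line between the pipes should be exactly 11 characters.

Line 1: ['slow', 'coffee'] (min_width=11, slack=0)
Line 2: ['old', 'deep'] (min_width=8, slack=3)
Line 3: ['white'] (min_width=5, slack=6)
Line 4: ['structure'] (min_width=9, slack=2)
Line 5: ['program'] (min_width=7, slack=4)
Line 6: ['time', 'train'] (min_width=10, slack=1)
Line 7: ['top', 'angry'] (min_width=9, slack=2)
Line 8: ['desert', 'by'] (min_width=9, slack=2)
Line 9: ['kitchen'] (min_width=7, slack=4)

Answer: |slow coffee|
|old    deep|
|white      |
|structure  |
|program    |
|time  train|
|top   angry|
|desert   by|
|kitchen    |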